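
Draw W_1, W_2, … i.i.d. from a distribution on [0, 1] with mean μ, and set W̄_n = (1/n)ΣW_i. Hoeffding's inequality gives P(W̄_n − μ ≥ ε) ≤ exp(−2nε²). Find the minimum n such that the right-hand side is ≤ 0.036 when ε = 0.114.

128

Require exp(−2nε²) ≤ 0.036, i.e. 2nε² ≥ ln(1/0.036) = 3.324236.
So n ≥ 3.324236 / (2·0.114²) = 127.895.
The smallest integer n is 128.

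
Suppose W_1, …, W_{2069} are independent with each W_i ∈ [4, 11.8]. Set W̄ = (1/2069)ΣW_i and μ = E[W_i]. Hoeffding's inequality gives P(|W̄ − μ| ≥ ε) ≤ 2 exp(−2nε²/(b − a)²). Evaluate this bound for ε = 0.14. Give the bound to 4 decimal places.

0.5273

Exponent: 2nε²/(b − a)² = 2·2069·0.14² / 7.8² = 1.33308.
Bound = 2·exp(−1.33308) = 0.52733.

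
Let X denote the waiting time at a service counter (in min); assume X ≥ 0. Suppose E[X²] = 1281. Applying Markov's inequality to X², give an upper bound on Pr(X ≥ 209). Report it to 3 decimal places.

Since X ≥ 0, the event {X ≥ 209} is the same as {X² ≥ 43681}.
Markov's inequality applied to X² gives Pr(X² ≥ 43681) ≤ E[X²]/43681 = 1281/43681 = 0.0293.

0.029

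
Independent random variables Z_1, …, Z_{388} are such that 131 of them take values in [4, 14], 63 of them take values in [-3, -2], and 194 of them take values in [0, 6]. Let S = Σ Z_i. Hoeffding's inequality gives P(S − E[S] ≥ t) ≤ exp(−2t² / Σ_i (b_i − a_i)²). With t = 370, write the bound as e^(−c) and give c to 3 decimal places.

13.590

Σ(b_i − a_i)² = 131·10² + 63·1² + 194·6² = 20147.
c = 2t² / 20147 = 2·370² / 20147 = 13.5901.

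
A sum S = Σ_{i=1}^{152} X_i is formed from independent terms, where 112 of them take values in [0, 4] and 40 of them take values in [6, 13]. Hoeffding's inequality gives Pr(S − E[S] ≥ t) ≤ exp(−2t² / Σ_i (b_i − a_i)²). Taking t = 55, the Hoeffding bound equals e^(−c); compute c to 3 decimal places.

Σ(b_i − a_i)² = 112·4² + 40·7² = 3752.
c = 2t² / 3752 = 2·55² / 3752 = 1.6125.

1.612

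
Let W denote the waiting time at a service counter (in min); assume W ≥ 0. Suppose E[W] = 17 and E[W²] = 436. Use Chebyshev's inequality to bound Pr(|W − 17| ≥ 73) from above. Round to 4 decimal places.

Var(W) = E[W²] − (E[W])² = 436 − 289 = 147.
Chebyshev's inequality: Pr(|W − μ| ≥ t) ≤ Var(W)/t² = 147/5329 = 0.0276.

0.0276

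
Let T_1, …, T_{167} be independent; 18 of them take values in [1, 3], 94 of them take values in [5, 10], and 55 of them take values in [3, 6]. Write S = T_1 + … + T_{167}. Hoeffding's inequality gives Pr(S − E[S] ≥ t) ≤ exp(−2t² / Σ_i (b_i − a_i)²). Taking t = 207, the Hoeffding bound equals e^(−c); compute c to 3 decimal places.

29.379

Σ(b_i − a_i)² = 18·2² + 94·5² + 55·3² = 2917.
c = 2t² / 2917 = 2·207² / 2917 = 29.3788.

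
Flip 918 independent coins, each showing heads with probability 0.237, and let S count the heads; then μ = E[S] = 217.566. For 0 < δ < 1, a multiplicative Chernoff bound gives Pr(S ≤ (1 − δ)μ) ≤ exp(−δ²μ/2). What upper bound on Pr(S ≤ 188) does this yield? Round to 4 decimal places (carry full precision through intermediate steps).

0.1341

Write 188 = (1 − δ)μ, so δ = 1 − 188/217.566 = 0.1358944…
Then the exponent is δ²μ/2 = (μ − 188)²/(2μ) = 2.008927.
Bound = exp(−2.008927) = 0.13413.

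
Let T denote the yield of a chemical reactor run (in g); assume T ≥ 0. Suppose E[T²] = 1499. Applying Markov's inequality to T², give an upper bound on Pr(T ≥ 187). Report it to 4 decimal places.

0.0429

Since T ≥ 0, the event {T ≥ 187} is the same as {T² ≥ 34969}.
Markov's inequality applied to T² gives Pr(T² ≥ 34969) ≤ E[T²]/34969 = 1499/34969 = 0.0429.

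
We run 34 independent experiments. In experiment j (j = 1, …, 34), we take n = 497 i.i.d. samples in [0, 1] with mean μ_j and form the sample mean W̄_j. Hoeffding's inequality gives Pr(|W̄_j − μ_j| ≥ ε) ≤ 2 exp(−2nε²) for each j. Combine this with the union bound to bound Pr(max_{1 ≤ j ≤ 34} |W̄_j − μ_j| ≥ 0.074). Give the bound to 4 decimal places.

Per-experiment Hoeffding bound: 2·exp(−2·497·0.074²) = 2·exp(−5.44314) = 0.0086517.
Union bound over 34 events: 34·0.0086517 = 0.29416.

0.2942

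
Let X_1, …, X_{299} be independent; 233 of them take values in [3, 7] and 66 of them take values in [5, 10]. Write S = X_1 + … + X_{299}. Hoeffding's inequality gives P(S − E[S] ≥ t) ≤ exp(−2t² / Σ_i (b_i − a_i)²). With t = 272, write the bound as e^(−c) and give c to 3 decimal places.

Σ(b_i − a_i)² = 233·4² + 66·5² = 5378.
c = 2t² / 5378 = 2·272² / 5378 = 27.5136.

27.514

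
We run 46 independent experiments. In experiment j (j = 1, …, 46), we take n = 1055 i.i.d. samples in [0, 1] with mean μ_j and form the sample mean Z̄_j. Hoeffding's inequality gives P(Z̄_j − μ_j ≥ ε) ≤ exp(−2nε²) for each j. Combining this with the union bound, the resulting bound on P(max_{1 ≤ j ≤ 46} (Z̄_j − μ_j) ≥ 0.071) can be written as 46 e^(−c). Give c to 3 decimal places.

Union bound over the 46 events: P(max_{1 ≤ j ≤ 46} (Z̄_j − μ_j) ≥ 0.071) ≤ 46·exp(−2nε²) = 46 exp(−2·1055·0.071²).
So c = 2·1055·0.071² = 10.6365.

10.637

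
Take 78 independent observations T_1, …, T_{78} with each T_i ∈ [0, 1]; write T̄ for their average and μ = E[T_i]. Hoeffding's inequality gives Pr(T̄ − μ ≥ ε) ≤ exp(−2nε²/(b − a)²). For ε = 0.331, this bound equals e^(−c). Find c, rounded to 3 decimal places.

c = 2nε²/(b − a)² = 2·78·0.331² / 1² = 17.0915.

17.092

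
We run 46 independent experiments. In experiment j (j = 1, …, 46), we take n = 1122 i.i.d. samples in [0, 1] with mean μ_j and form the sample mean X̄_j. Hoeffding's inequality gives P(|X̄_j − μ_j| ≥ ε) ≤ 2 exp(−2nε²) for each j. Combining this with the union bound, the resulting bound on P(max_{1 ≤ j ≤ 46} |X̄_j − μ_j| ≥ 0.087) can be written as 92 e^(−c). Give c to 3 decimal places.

16.985

Union bound over the 46 events: P(max_{1 ≤ j ≤ 46} |X̄_j − μ_j| ≥ 0.087) ≤ 46·2·exp(−2nε²) = 92 exp(−2·1122·0.087²).
So c = 2·1122·0.087² = 16.9848.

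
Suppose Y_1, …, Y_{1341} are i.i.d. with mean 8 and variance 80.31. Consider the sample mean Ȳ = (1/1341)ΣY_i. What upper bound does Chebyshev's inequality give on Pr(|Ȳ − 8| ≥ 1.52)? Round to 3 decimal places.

Var(Ȳ) = Var(Y_i)/n = 80.31/1341 = 0.059888.
Chebyshev: Pr(|Ȳ − 8| ≥ 1.52) ≤ Var(Ȳ)/(1.52)² = 80.31/(1341·1.52²) = 0.0259.

0.026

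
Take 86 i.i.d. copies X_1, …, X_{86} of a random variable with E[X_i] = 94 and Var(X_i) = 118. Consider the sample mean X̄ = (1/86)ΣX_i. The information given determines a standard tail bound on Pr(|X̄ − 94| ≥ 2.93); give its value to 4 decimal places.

With mean and variance of each term known, Chebyshev's inequality bounds the deviation of the sum (or sample mean).
Var(X̄) = Var(X_i)/n = 118/86 = 1.3721.
Chebyshev: Pr(|X̄ − 94| ≥ 2.93) ≤ Var(X̄)/(2.93)² = 118/(86·2.93²) = 0.1598.

0.1598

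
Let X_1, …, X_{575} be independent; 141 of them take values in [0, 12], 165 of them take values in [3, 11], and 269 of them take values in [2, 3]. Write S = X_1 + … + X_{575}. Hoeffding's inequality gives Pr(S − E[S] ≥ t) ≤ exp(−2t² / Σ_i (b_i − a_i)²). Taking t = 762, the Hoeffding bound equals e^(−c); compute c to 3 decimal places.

37.301

Σ(b_i − a_i)² = 141·12² + 165·8² + 269·1² = 31133.
c = 2t² / 31133 = 2·762² / 31133 = 37.3009.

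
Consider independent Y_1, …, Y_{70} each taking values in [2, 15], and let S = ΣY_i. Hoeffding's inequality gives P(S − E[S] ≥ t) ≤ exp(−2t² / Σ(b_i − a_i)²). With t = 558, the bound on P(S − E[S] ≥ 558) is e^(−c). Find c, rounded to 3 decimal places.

Σ(b_i − a_i)² = 70·(13)² = 11830.
c = 2t²/11830 = 2·558²/11830 = 52.6397.

52.640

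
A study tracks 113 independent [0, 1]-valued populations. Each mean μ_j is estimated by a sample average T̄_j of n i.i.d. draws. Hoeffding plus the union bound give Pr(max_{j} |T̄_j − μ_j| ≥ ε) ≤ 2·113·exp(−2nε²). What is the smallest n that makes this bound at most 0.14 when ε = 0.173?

Need 2·113·exp(−2nε²) ≤ 0.14, i.e. exp(−2nε²) ≤ 0.14/226.
So 2nε² ≥ ln(226/0.14) = 7.386648.
Hence n ≥ 7.386648/(2·0.173²) = 123.403.
The smallest integer n is 124.

124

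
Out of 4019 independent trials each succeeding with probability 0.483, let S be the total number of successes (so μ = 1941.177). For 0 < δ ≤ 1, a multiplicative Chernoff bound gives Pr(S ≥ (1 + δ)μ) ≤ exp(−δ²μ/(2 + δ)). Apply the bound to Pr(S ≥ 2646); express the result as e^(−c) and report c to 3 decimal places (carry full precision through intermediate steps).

Write 2646 = (1 + δ)μ, so δ = 2646/1941.177 − 1 = 0.3630905…
Then the exponent is δ²μ/(2 + δ) = (2646 − μ)² / (μ·(2 + δ)) = 108.296554.

108.297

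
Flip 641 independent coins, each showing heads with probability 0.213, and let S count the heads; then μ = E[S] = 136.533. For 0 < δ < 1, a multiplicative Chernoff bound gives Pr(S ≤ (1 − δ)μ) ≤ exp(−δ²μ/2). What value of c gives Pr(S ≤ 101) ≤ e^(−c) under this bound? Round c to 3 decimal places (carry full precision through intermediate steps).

4.624

Write 101 = (1 − δ)μ, so δ = 1 − 101/136.533 = 0.2602521…
Then the exponent is δ²μ/2 = (μ − 101)²/(2μ) = 4.623769.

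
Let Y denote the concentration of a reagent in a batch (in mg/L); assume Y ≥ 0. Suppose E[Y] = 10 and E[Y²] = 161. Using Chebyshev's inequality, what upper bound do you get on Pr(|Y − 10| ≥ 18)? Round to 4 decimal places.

0.1883

Var(Y) = E[Y²] − (E[Y])² = 161 − 100 = 61.
Chebyshev's inequality: Pr(|Y − μ| ≥ t) ≤ Var(Y)/t² = 61/324 = 0.1883.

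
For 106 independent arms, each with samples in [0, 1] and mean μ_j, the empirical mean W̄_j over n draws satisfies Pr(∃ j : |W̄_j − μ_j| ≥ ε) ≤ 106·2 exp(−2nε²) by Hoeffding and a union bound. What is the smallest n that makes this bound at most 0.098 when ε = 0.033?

Need 2·106·exp(−2nε²) ≤ 0.098, i.e. exp(−2nε²) ≤ 0.098/212.
So 2nε² ≥ ln(212/0.098) = 7.679374.
Hence n ≥ 7.679374/(2·0.033²) = 3525.883.
The smallest integer n is 3526.

3526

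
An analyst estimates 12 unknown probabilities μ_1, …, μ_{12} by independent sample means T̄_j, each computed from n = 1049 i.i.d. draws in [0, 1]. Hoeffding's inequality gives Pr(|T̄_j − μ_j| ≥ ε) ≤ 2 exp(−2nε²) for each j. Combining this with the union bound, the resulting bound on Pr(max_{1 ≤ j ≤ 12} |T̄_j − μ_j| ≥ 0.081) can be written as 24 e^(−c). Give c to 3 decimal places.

Union bound over the 12 events: Pr(max_{1 ≤ j ≤ 12} |T̄_j − μ_j| ≥ 0.081) ≤ 12·2·exp(−2nε²) = 24 exp(−2·1049·0.081²).
So c = 2·1049·0.081² = 13.7650.

13.765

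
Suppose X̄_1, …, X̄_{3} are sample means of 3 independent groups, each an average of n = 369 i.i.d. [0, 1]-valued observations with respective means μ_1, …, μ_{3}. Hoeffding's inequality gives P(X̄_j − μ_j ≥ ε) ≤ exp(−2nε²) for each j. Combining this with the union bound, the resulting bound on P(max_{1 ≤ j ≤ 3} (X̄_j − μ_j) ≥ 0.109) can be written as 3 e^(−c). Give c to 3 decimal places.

8.768

Union bound over the 3 events: P(max_{1 ≤ j ≤ 3} (X̄_j − μ_j) ≥ 0.109) ≤ 3·exp(−2nε²) = 3 exp(−2·369·0.109²).
So c = 2·369·0.109² = 8.7682.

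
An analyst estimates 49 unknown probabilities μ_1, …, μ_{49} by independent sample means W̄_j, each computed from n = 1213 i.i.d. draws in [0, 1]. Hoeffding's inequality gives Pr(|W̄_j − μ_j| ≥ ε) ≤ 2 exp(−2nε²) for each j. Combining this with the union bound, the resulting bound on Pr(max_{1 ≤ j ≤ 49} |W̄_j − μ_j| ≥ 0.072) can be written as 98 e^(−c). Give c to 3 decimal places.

12.576

Union bound over the 49 events: Pr(max_{1 ≤ j ≤ 49} |W̄_j − μ_j| ≥ 0.072) ≤ 49·2·exp(−2nε²) = 98 exp(−2·1213·0.072²).
So c = 2·1213·0.072² = 12.5764.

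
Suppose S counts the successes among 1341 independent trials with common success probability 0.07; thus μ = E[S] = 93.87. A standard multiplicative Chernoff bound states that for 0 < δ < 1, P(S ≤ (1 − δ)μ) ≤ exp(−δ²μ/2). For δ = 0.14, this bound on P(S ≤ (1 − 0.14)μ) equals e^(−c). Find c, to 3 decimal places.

c = δ²μ/2 = 0.14²·93.87/2 = 0.9199.

0.920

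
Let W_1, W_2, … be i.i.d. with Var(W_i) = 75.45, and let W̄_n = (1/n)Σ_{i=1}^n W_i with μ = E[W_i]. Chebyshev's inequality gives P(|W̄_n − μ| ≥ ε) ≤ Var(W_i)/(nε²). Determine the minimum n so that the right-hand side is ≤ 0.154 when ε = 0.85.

Require 75.45/(n·0.85²) ≤ 0.154, i.e. n ≥ 75.45/(0.154·0.85²) = 678.111.
The smallest integer n is 679.

679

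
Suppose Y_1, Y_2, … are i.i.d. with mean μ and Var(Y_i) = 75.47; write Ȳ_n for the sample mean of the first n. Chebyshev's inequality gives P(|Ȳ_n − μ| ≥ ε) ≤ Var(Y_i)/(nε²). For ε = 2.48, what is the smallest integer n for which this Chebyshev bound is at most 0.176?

Require 75.47/(n·2.48²) ≤ 0.176, i.e. n ≥ 75.47/(0.176·2.48²) = 69.720.
The smallest integer n is 70.

70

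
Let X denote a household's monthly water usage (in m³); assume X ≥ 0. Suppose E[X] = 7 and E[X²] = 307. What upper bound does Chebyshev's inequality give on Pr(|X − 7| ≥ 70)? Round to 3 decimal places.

Var(X) = E[X²] − (E[X])² = 307 − 49 = 258.
Chebyshev's inequality: Pr(|X − μ| ≥ t) ≤ Var(X)/t² = 258/4900 = 0.0527.

0.053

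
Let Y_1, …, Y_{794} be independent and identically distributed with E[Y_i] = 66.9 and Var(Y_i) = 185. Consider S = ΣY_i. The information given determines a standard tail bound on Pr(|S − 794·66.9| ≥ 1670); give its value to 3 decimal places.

0.053

With mean and variance of each term known, Chebyshev's inequality bounds the deviation of the sum (or sample mean).
Var(S) = n·Var(Y_i) = 794·185 = 146890.
Chebyshev: Pr(|S − 794·66.9| ≥ 1670) ≤ Var(S)/1670² = 146890/2788900 = 0.0527.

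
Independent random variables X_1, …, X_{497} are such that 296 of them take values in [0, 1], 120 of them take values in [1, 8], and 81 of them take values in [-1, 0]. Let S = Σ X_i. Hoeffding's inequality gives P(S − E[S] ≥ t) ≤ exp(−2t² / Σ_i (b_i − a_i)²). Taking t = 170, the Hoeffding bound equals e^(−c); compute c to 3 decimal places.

Σ(b_i − a_i)² = 296·1² + 120·7² + 81·1² = 6257.
c = 2t² / 6257 = 2·170² / 6257 = 9.2377.

9.238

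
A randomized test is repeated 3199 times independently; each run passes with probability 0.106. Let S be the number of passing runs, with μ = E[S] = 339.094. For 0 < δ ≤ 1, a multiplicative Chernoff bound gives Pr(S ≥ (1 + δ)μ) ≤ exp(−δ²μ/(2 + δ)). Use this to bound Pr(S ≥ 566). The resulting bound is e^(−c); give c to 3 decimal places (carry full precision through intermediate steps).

Write 566 = (1 + δ)μ, so δ = 566/339.094 − 1 = 0.6691537…
Then the exponent is δ²μ/(2 + δ) = (566 − μ)² / (μ·(2 + δ)) = 56.885067.

56.885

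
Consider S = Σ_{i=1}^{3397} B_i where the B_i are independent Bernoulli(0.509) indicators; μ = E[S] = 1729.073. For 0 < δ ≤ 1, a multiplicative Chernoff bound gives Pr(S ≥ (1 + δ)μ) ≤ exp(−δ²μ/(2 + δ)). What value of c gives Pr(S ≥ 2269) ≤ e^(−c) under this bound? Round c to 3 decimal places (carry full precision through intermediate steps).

72.915

Write 2269 = (1 + δ)μ, so δ = 2269/1729.073 − 1 = 0.3122639…
Then the exponent is δ²μ/(2 + δ) = (2269 − μ)² / (μ·(2 + δ)) = 72.915418.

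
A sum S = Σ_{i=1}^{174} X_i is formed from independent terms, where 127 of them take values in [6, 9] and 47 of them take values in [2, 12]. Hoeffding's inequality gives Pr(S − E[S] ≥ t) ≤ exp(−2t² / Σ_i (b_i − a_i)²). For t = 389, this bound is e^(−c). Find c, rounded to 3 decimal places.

Σ(b_i − a_i)² = 127·3² + 47·10² = 5843.
c = 2t² / 5843 = 2·389² / 5843 = 51.7957.

51.796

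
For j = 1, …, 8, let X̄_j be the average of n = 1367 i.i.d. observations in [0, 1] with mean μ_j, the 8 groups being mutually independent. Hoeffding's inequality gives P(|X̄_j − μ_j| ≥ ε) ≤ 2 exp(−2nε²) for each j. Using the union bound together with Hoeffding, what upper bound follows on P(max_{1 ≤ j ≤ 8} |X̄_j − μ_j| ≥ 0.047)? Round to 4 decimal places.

Per-experiment Hoeffding bound: 2·exp(−2·1367·0.047²) = 2·exp(−6.03941) = 0.0047659.
Union bound over 8 events: 8·0.0047659 = 0.03813.

0.0381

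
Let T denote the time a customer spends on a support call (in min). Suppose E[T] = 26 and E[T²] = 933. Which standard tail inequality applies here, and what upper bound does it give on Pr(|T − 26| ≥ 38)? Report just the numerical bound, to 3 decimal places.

The first two moments determine the variance, so Chebyshev's inequality is the sharpest standard bound available.
Var(T) = E[T²] − (E[T])² = 933 − 676 = 257.
Chebyshev's inequality: Pr(|T − μ| ≥ t) ≤ Var(T)/t² = 257/1444 = 0.1780.

0.178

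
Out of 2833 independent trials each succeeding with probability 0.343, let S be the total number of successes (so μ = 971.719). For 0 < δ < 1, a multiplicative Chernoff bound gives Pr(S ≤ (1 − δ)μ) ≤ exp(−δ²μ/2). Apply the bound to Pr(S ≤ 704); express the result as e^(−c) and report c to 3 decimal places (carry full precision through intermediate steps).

Write 704 = (1 − δ)μ, so δ = 1 − 704/971.719 = 0.2755107…
Then the exponent is δ²μ/2 = (μ − 704)²/(2μ) = 36.879727.

36.880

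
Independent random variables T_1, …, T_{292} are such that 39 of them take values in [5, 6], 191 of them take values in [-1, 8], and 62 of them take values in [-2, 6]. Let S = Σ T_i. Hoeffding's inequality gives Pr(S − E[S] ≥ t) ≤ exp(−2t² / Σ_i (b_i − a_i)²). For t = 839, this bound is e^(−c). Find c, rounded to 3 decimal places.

Σ(b_i − a_i)² = 39·1² + 191·9² + 62·8² = 19478.
c = 2t² / 19478 = 2·839² / 19478 = 72.2786.

72.279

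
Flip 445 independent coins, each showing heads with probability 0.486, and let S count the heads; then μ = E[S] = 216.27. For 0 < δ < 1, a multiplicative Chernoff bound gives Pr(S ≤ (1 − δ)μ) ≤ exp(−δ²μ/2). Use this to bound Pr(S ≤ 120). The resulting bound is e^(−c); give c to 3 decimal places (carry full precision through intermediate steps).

21.427

Write 120 = (1 − δ)μ, so δ = 1 − 120/216.27 = 0.445138…
Then the exponent is δ²μ/2 = (μ − 120)²/(2μ) = 21.426719.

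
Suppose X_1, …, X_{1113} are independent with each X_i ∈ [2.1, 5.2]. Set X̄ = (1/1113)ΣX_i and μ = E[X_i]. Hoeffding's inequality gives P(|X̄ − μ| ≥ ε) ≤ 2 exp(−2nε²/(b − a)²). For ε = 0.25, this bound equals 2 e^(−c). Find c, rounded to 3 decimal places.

14.477

c = 2nε²/(b − a)² = 2·1113·0.25² / 3.1² = 14.4771.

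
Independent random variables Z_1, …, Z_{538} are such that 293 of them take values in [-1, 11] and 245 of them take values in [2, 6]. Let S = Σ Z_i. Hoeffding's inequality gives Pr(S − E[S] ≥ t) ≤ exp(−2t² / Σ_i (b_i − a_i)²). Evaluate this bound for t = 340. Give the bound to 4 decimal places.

0.0066

Σ(b_i − a_i)² = 293·12² + 245·4² = 46112.
Exponent = 2·340² / 46112 = 5.01388.
Bound = exp(−5.01388) = 0.00665.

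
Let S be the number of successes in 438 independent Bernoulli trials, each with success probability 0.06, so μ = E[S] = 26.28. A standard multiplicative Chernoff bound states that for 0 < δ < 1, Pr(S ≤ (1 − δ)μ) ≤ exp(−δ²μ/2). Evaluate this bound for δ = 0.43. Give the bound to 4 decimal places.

Exponent = δ²μ/2 = 0.43²·26.28/2 = 2.4296.
Bound = exp(−2.4296) = 0.08807.

0.0881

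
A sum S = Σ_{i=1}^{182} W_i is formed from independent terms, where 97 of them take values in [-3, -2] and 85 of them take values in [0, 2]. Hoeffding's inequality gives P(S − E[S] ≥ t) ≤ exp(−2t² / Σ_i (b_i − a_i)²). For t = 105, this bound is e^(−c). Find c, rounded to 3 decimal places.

Σ(b_i − a_i)² = 97·1² + 85·2² = 437.
c = 2t² / 437 = 2·105² / 437 = 50.4577.

50.458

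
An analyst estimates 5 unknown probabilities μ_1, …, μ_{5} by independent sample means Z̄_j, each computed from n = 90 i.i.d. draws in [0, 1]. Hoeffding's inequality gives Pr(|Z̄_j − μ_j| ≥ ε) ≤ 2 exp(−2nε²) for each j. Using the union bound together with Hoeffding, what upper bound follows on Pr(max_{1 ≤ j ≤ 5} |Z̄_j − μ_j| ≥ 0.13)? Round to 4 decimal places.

0.4774

Per-experiment Hoeffding bound: 2·exp(−2·90·0.13²) = 2·exp(−3.04200) = 0.095479.
Union bound over 5 events: 5·0.095479 = 0.47739.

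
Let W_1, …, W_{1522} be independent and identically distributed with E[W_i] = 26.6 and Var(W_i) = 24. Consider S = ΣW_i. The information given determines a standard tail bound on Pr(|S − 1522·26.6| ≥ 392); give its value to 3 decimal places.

0.238

With mean and variance of each term known, Chebyshev's inequality bounds the deviation of the sum (or sample mean).
Var(S) = n·Var(W_i) = 1522·24 = 36528.
Chebyshev: Pr(|S − 1522·26.6| ≥ 392) ≤ Var(S)/392² = 36528/153664 = 0.2377.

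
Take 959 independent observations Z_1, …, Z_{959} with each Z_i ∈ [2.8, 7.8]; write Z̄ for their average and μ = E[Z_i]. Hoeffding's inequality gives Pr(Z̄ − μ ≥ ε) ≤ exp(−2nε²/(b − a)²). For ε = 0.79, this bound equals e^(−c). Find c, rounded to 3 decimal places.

c = 2nε²/(b − a)² = 2·959·0.79² / 5² = 47.8810.

47.881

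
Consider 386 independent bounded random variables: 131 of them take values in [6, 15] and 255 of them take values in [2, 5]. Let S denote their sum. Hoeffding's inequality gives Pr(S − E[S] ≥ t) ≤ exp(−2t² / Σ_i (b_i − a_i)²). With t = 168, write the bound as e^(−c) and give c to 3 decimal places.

Σ(b_i − a_i)² = 131·9² + 255·3² = 12906.
c = 2t² / 12906 = 2·168² / 12906 = 4.3738.

4.374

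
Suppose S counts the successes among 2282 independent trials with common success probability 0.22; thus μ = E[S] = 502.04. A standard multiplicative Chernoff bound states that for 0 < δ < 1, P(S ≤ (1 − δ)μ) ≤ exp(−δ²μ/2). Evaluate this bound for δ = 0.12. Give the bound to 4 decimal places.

Exponent = δ²μ/2 = 0.12²·502.04/2 = 3.6147.
Bound = exp(−3.6147) = 0.02693.

0.0269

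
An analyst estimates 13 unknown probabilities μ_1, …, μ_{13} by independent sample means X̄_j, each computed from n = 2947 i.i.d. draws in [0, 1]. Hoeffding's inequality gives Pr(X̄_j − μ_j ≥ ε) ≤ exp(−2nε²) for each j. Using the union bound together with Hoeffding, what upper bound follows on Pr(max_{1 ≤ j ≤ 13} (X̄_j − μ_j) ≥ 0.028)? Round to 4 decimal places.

0.1280

Per-experiment Hoeffding bound: exp(−2·2947·0.028²) = exp(−4.62090) = 0.009844.
Union bound over 13 events: 13·0.009844 = 0.12797.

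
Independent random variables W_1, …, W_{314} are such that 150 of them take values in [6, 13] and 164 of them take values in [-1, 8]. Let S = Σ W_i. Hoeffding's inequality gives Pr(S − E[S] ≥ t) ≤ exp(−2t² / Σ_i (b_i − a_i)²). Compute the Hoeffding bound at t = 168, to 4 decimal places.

0.0648

Σ(b_i − a_i)² = 150·7² + 164·9² = 20634.
Exponent = 2·168² / 20634 = 2.73568.
Bound = exp(−2.73568) = 0.06485.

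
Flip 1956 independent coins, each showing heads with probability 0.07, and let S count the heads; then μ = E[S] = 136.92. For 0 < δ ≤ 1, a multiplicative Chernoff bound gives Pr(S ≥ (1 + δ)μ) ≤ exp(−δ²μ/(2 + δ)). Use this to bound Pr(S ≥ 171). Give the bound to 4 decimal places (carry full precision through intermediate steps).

0.0230

Write 171 = (1 + δ)μ, so δ = 171/136.92 − 1 = 0.2489045…
Then the exponent is δ²μ/(2 + δ) = (171 − μ)² / (μ·(2 + δ)) = 3.771910.
Bound = exp(−3.771910) = 0.02301.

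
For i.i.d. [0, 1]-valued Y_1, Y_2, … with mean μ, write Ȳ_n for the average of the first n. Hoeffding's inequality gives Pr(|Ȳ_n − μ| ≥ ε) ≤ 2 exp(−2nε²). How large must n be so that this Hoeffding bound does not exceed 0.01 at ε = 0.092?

Require 2·exp(−2nε²) ≤ 0.01, i.e. 2nε² ≥ ln(2/0.01) = 5.298317.
So n ≥ 5.298317 / (2·0.092²) = 312.991.
The smallest integer n is 313.

313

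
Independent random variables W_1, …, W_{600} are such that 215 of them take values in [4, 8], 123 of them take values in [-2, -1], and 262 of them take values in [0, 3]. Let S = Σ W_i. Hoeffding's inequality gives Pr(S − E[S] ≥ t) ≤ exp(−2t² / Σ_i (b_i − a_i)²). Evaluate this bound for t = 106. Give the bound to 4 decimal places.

0.0225

Σ(b_i − a_i)² = 215·4² + 123·1² + 262·3² = 5921.
Exponent = 2·106² / 5921 = 3.79530.
Bound = exp(−3.79530) = 0.02248.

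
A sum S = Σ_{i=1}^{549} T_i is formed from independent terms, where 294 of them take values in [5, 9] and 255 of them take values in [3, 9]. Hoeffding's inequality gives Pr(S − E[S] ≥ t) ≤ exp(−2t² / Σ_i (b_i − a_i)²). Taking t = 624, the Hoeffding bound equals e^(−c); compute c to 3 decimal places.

Σ(b_i − a_i)² = 294·4² + 255·6² = 13884.
c = 2t² / 13884 = 2·624² / 13884 = 56.0899.

56.090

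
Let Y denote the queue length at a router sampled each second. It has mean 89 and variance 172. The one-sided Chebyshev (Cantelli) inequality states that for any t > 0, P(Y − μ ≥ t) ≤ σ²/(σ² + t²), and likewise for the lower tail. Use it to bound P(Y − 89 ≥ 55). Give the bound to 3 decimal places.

Here σ² = 172 and t = 55, so σ² + t² = 3197.
Cantelli's bound: 172/3197 = 0.0538.

0.054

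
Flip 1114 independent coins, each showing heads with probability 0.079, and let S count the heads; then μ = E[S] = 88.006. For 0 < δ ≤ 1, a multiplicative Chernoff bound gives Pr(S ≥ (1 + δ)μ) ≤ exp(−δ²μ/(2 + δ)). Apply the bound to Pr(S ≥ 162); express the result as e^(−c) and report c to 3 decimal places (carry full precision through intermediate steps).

21.900

Write 162 = (1 + δ)μ, so δ = 162/88.006 − 1 = 0.8407836…
Then the exponent is δ²μ/(2 + δ) = (162 − μ)² / (μ·(2 + δ)) = 21.899923.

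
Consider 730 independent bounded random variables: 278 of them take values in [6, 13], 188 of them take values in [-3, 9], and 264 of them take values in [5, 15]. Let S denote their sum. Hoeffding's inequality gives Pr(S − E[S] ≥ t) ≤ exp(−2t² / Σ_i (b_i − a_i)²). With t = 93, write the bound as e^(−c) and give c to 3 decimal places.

Σ(b_i − a_i)² = 278·7² + 188·12² + 264·10² = 67094.
c = 2t² / 67094 = 2·93² / 67094 = 0.2578.

0.258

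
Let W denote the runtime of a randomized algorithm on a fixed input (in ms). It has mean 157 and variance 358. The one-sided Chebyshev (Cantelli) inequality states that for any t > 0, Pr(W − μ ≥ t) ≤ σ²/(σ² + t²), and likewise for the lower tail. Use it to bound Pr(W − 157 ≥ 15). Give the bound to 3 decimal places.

Here σ² = 358 and t = 15, so σ² + t² = 583.
Cantelli's bound: 358/583 = 0.6141.

0.614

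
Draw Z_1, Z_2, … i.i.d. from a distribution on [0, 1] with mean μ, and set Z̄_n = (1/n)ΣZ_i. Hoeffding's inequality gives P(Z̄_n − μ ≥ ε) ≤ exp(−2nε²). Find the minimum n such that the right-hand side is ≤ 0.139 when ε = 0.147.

46

Require exp(−2nε²) ≤ 0.139, i.e. 2nε² ≥ ln(1/0.139) = 1.973281.
So n ≥ 1.973281 / (2·0.147²) = 45.659.
The smallest integer n is 46.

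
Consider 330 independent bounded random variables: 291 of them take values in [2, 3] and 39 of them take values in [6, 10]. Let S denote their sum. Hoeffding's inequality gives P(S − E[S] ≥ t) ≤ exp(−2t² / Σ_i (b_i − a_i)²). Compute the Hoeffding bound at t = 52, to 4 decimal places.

0.0027

Σ(b_i − a_i)² = 291·1² + 39·4² = 915.
Exponent = 2·52² / 915 = 5.91038.
Bound = exp(−5.91038) = 0.00271.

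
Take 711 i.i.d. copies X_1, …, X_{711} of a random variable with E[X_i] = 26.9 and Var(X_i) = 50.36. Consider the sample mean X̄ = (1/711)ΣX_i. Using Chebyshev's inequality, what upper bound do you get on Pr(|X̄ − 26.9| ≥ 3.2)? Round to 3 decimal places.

0.007

Var(X̄) = Var(X_i)/n = 50.36/711 = 0.07083.
Chebyshev: Pr(|X̄ − 26.9| ≥ 3.2) ≤ Var(X̄)/(3.2)² = 50.36/(711·3.2²) = 0.0069.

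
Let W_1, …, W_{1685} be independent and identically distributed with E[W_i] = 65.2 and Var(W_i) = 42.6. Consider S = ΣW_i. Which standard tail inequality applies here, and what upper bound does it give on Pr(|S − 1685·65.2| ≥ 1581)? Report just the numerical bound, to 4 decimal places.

0.0287

With mean and variance of each term known, Chebyshev's inequality bounds the deviation of the sum (or sample mean).
Var(S) = n·Var(W_i) = 1685·42.6 = 71781.
Chebyshev: Pr(|S − 1685·65.2| ≥ 1581) ≤ Var(S)/1581² = 71781/2499561 = 0.0287.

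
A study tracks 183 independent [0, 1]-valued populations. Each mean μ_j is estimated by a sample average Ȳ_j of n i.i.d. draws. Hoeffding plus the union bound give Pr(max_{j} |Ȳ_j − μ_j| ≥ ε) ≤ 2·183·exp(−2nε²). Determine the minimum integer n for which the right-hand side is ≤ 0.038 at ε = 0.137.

Need 2·183·exp(−2nε²) ≤ 0.038, i.e. exp(−2nε²) ≤ 0.038/366.
So 2nε² ≥ ln(366/0.038) = 9.172802.
Hence n ≥ 9.172802/(2·0.137²) = 244.360.
The smallest integer n is 245.

245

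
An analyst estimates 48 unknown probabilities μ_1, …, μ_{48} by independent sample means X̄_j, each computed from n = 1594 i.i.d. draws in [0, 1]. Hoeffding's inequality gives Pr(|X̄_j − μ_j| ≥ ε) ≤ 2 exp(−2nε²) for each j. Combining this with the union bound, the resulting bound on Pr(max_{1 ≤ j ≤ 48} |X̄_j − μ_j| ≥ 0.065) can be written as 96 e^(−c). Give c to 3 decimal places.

13.469

Union bound over the 48 events: Pr(max_{1 ≤ j ≤ 48} |X̄_j − μ_j| ≥ 0.065) ≤ 48·2·exp(−2nε²) = 96 exp(−2·1594·0.065²).
So c = 2·1594·0.065² = 13.4693.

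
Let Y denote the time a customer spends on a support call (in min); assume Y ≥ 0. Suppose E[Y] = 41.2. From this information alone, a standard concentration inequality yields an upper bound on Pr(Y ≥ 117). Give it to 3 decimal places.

0.352

Only the mean of a non-negative variable is known, so Markov's inequality is the applicable tail bound.
Markov's inequality: for a non-negative random variable, Pr(Y ≥ a) ≤ E[Y]/a.
Here E[Y] = 41.2 and a = 117, so the bound is 41.2/117 = 0.3521.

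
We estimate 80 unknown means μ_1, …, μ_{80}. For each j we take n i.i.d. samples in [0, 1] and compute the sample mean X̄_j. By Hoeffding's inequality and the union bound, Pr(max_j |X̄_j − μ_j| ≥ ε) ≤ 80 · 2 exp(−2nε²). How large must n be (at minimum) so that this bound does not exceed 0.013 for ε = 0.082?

701

Need 2·80·exp(−2nε²) ≤ 0.013, i.e. exp(−2nε²) ≤ 0.013/160.
So 2nε² ≥ ln(160/0.013) = 9.417980.
Hence n ≥ 9.417980/(2·0.082²) = 700.326.
The smallest integer n is 701.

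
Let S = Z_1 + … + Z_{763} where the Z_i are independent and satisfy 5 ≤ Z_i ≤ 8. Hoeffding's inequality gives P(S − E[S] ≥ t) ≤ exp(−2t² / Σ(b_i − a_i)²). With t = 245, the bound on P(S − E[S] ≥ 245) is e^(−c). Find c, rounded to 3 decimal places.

Σ(b_i − a_i)² = 763·(3)² = 6867.
c = 2t²/6867 = 2·245²/6867 = 17.4822.

17.482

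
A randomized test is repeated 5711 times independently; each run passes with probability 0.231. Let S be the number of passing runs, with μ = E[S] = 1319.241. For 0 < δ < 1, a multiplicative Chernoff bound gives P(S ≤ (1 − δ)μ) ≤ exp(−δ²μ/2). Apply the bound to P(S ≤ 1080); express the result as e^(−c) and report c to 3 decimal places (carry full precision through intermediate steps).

Write 1080 = (1 − δ)μ, so δ = 1 − 1080/1319.241 = 0.1813475…
Then the exponent is δ²μ/2 = (μ − 1080)²/(2μ) = 21.692873.

21.693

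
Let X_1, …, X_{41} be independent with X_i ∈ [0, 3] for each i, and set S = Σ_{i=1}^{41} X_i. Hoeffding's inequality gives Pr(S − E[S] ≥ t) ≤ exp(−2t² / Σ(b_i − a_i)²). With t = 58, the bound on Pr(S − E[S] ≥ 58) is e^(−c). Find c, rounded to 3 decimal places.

Σ(b_i − a_i)² = 41·(3)² = 369.
c = 2t²/369 = 2·58²/369 = 18.2331.

18.233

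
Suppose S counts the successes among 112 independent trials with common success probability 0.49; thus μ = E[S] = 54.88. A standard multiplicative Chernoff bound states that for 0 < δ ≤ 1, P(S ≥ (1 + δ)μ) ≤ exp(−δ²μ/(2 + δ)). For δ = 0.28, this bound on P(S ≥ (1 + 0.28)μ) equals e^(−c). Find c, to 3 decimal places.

1.887

c = δ²μ/(2 + δ) = 0.28²·54.88/(2 + 0.28) = 1.8871.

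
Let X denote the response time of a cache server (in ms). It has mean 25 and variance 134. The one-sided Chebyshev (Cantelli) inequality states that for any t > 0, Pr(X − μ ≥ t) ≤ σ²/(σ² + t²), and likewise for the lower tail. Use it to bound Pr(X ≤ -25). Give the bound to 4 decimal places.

0.0509

Here σ² = 134 and t = 50, so σ² + t² = 2634.
Cantelli's bound: 134/2634 = 0.0509.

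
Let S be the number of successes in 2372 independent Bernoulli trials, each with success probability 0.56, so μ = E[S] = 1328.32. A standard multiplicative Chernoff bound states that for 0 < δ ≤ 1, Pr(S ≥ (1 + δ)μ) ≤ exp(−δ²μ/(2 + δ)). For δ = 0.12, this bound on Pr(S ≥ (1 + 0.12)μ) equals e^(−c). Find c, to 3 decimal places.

9.023

c = δ²μ/(2 + δ) = 0.12²·1328.32/(2 + 0.12) = 9.0226.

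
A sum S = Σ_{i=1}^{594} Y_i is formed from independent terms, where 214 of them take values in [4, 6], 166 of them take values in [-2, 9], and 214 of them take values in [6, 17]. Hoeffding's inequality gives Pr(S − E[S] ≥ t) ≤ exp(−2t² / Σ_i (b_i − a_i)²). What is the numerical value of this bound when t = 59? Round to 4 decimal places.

Σ(b_i − a_i)² = 214·2² + 166·11² + 214·11² = 46836.
Exponent = 2·59² / 46836 = 0.14865.
Bound = exp(−0.14865) = 0.86187.

0.8619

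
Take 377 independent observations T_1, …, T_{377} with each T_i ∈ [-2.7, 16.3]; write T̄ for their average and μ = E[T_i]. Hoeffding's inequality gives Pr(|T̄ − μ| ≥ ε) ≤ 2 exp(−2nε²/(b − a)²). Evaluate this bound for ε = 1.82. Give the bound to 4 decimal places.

0.0020

Exponent: 2nε²/(b − a)² = 2·377·1.82² / 19² = 6.91842.
Bound = 2·exp(−6.91842) = 0.00198.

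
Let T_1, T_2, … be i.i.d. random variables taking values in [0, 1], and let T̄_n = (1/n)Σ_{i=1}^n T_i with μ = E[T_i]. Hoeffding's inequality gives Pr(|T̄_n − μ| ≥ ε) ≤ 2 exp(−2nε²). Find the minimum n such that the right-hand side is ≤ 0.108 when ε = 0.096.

Require 2·exp(−2nε²) ≤ 0.108, i.e. 2nε² ≥ ln(2/0.108) = 2.918771.
So n ≥ 2.918771 / (2·0.096²) = 158.353.
The smallest integer n is 159.

159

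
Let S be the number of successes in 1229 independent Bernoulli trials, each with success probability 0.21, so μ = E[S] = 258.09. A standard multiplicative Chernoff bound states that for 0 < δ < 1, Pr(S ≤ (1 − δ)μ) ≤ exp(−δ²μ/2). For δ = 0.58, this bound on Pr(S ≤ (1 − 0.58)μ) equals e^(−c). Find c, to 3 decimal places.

c = δ²μ/2 = 0.58²·258.09/2 = 43.4107.

43.411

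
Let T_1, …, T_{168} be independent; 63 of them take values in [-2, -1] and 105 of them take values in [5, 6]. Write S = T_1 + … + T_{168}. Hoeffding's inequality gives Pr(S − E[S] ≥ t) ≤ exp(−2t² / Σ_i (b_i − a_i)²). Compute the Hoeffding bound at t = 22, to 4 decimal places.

Σ(b_i − a_i)² = 63·1² + 105·1² = 168.
Exponent = 2·22² / 168 = 5.76190.
Bound = exp(−5.76190) = 0.00315.

0.0031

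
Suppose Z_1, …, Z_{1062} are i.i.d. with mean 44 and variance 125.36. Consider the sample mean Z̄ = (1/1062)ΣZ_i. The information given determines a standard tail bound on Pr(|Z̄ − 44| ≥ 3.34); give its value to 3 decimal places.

0.011

With mean and variance of each term known, Chebyshev's inequality bounds the deviation of the sum (or sample mean).
Var(Z̄) = Var(Z_i)/n = 125.36/1062 = 0.11804.
Chebyshev: Pr(|Z̄ − 44| ≥ 3.34) ≤ Var(Z̄)/(3.34)² = 125.36/(1062·3.34²) = 0.0106.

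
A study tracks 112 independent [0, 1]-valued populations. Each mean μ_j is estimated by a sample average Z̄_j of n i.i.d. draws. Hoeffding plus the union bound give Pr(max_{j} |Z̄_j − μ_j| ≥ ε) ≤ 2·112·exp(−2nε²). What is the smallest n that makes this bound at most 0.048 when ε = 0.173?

Need 2·112·exp(−2nε²) ≤ 0.048, i.e. exp(−2nε²) ≤ 0.048/224.
So 2nε² ≥ ln(224/0.048) = 8.448200.
Hence n ≥ 8.448200/(2·0.173²) = 141.137.
The smallest integer n is 142.

142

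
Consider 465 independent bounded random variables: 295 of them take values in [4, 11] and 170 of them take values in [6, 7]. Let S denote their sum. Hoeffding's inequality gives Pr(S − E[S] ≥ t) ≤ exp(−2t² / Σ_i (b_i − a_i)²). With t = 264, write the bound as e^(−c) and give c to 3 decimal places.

9.531

Σ(b_i − a_i)² = 295·7² + 170·1² = 14625.
c = 2t² / 14625 = 2·264² / 14625 = 9.5311.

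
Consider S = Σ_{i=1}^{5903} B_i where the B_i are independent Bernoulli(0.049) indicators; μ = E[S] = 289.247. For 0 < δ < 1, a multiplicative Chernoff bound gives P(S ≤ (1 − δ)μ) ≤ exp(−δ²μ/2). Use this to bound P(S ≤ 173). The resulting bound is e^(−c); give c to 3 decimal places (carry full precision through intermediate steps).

23.360

Write 173 = (1 − δ)μ, so δ = 1 − 173/289.247 = 0.4018953…
Then the exponent is δ²μ/2 = (μ − 173)²/(2μ) = 23.359559.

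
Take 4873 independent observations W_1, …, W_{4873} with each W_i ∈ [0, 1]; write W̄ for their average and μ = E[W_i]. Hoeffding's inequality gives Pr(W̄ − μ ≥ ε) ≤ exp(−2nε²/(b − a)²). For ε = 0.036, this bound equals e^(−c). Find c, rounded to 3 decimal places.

12.631

c = 2nε²/(b − a)² = 2·4873·0.036² / 1² = 12.6308.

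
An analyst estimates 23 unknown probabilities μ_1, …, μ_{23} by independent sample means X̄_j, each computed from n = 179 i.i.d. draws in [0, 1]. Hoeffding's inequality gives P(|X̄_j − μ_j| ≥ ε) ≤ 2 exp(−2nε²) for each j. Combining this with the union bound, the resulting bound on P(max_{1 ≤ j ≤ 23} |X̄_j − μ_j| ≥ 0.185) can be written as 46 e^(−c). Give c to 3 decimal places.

Union bound over the 23 events: P(max_{1 ≤ j ≤ 23} |X̄_j − μ_j| ≥ 0.185) ≤ 23·2·exp(−2nε²) = 46 exp(−2·179·0.185²).
So c = 2·179·0.185² = 12.2525.

12.253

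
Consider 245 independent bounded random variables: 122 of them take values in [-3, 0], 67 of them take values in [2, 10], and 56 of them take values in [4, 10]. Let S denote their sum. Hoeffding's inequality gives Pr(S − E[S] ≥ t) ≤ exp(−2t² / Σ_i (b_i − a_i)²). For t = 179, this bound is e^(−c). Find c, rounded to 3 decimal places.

Σ(b_i − a_i)² = 122·3² + 67·8² + 56·6² = 7402.
c = 2t² / 7402 = 2·179² / 7402 = 8.6574.

8.657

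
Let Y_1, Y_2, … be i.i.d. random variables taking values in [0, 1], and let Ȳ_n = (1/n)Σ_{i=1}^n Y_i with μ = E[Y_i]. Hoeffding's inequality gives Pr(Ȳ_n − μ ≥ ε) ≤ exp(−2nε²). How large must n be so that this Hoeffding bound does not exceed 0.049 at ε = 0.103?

Require exp(−2nε²) ≤ 0.049, i.e. 2nε² ≥ ln(1/0.049) = 3.015935.
So n ≥ 3.015935 / (2·0.103²) = 142.140.
The smallest integer n is 143.

143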